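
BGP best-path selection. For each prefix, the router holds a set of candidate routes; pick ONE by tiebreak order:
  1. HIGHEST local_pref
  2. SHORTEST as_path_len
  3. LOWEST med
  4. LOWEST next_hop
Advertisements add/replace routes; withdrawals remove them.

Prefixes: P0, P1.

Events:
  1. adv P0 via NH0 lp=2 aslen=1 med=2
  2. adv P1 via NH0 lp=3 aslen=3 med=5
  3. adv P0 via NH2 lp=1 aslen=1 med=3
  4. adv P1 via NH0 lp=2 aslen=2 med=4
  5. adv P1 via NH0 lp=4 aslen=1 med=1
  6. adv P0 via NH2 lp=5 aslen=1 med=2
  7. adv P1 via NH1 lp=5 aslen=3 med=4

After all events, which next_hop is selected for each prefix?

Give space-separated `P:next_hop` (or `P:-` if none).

Answer: P0:NH2 P1:NH1

Derivation:
Op 1: best P0=NH0 P1=-
Op 2: best P0=NH0 P1=NH0
Op 3: best P0=NH0 P1=NH0
Op 4: best P0=NH0 P1=NH0
Op 5: best P0=NH0 P1=NH0
Op 6: best P0=NH2 P1=NH0
Op 7: best P0=NH2 P1=NH1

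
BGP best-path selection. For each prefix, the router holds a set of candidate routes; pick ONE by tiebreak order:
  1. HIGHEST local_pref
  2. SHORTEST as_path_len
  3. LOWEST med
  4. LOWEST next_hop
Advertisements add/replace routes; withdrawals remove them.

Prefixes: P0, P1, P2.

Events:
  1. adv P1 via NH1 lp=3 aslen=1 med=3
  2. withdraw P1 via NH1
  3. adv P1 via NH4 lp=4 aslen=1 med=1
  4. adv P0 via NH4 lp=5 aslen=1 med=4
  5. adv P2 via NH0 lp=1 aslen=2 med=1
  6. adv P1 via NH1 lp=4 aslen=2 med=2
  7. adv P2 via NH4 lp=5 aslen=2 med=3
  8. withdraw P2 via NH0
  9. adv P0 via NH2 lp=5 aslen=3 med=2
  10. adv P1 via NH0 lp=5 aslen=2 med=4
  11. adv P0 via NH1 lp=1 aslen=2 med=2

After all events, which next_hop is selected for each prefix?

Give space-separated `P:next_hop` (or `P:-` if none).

Op 1: best P0=- P1=NH1 P2=-
Op 2: best P0=- P1=- P2=-
Op 3: best P0=- P1=NH4 P2=-
Op 4: best P0=NH4 P1=NH4 P2=-
Op 5: best P0=NH4 P1=NH4 P2=NH0
Op 6: best P0=NH4 P1=NH4 P2=NH0
Op 7: best P0=NH4 P1=NH4 P2=NH4
Op 8: best P0=NH4 P1=NH4 P2=NH4
Op 9: best P0=NH4 P1=NH4 P2=NH4
Op 10: best P0=NH4 P1=NH0 P2=NH4
Op 11: best P0=NH4 P1=NH0 P2=NH4

Answer: P0:NH4 P1:NH0 P2:NH4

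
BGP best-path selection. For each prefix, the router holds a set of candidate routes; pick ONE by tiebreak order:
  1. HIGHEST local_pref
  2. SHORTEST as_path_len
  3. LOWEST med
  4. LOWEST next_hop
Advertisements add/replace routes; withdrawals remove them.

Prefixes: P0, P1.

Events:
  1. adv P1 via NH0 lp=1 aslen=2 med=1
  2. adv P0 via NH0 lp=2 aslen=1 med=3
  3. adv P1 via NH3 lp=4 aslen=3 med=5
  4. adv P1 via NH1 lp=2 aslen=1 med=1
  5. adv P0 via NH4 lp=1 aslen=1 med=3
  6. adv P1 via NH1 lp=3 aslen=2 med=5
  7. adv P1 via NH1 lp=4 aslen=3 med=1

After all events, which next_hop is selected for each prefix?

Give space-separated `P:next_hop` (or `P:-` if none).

Op 1: best P0=- P1=NH0
Op 2: best P0=NH0 P1=NH0
Op 3: best P0=NH0 P1=NH3
Op 4: best P0=NH0 P1=NH3
Op 5: best P0=NH0 P1=NH3
Op 6: best P0=NH0 P1=NH3
Op 7: best P0=NH0 P1=NH1

Answer: P0:NH0 P1:NH1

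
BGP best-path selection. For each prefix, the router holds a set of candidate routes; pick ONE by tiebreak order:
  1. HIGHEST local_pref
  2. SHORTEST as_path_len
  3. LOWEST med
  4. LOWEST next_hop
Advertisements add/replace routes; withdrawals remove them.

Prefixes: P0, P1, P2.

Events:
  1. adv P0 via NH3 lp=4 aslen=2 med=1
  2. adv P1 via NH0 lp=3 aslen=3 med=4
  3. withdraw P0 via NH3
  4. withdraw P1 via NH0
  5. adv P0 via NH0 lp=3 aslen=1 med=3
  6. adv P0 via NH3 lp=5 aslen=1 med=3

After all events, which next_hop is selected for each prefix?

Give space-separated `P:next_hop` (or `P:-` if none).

Answer: P0:NH3 P1:- P2:-

Derivation:
Op 1: best P0=NH3 P1=- P2=-
Op 2: best P0=NH3 P1=NH0 P2=-
Op 3: best P0=- P1=NH0 P2=-
Op 4: best P0=- P1=- P2=-
Op 5: best P0=NH0 P1=- P2=-
Op 6: best P0=NH3 P1=- P2=-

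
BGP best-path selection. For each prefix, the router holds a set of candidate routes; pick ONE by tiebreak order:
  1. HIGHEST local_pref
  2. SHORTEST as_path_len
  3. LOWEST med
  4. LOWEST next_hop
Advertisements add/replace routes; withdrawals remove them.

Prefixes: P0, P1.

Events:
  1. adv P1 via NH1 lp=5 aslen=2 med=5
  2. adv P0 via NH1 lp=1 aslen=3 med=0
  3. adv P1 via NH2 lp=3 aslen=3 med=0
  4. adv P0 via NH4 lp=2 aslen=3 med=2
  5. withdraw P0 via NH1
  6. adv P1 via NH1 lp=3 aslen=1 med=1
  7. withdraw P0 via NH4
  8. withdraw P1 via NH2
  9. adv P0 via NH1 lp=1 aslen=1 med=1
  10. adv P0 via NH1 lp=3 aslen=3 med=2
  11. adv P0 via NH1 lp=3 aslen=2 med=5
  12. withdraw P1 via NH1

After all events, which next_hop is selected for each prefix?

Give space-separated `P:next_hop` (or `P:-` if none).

Op 1: best P0=- P1=NH1
Op 2: best P0=NH1 P1=NH1
Op 3: best P0=NH1 P1=NH1
Op 4: best P0=NH4 P1=NH1
Op 5: best P0=NH4 P1=NH1
Op 6: best P0=NH4 P1=NH1
Op 7: best P0=- P1=NH1
Op 8: best P0=- P1=NH1
Op 9: best P0=NH1 P1=NH1
Op 10: best P0=NH1 P1=NH1
Op 11: best P0=NH1 P1=NH1
Op 12: best P0=NH1 P1=-

Answer: P0:NH1 P1:-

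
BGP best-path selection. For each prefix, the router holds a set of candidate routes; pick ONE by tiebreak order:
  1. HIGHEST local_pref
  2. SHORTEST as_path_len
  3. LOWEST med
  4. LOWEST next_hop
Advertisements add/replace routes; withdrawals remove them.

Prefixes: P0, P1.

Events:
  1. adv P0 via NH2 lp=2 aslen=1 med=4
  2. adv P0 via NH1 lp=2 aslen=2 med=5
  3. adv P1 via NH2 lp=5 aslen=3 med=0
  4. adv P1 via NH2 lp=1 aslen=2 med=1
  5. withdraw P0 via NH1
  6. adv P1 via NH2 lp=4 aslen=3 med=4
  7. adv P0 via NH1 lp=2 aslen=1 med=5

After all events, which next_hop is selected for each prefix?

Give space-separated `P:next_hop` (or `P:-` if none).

Op 1: best P0=NH2 P1=-
Op 2: best P0=NH2 P1=-
Op 3: best P0=NH2 P1=NH2
Op 4: best P0=NH2 P1=NH2
Op 5: best P0=NH2 P1=NH2
Op 6: best P0=NH2 P1=NH2
Op 7: best P0=NH2 P1=NH2

Answer: P0:NH2 P1:NH2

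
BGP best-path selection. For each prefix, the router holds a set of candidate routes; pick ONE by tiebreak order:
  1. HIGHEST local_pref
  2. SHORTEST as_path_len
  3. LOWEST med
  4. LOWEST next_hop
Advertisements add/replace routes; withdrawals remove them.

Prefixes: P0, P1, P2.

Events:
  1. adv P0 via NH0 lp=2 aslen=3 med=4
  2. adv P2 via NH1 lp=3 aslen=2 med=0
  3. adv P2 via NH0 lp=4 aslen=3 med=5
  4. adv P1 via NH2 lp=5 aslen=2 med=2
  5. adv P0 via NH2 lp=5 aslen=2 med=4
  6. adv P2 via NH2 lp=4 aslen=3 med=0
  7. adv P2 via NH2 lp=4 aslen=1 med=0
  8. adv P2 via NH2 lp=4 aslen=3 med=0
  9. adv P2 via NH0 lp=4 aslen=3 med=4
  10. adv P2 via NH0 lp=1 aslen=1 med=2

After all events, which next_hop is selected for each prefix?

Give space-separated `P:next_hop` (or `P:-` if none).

Answer: P0:NH2 P1:NH2 P2:NH2

Derivation:
Op 1: best P0=NH0 P1=- P2=-
Op 2: best P0=NH0 P1=- P2=NH1
Op 3: best P0=NH0 P1=- P2=NH0
Op 4: best P0=NH0 P1=NH2 P2=NH0
Op 5: best P0=NH2 P1=NH2 P2=NH0
Op 6: best P0=NH2 P1=NH2 P2=NH2
Op 7: best P0=NH2 P1=NH2 P2=NH2
Op 8: best P0=NH2 P1=NH2 P2=NH2
Op 9: best P0=NH2 P1=NH2 P2=NH2
Op 10: best P0=NH2 P1=NH2 P2=NH2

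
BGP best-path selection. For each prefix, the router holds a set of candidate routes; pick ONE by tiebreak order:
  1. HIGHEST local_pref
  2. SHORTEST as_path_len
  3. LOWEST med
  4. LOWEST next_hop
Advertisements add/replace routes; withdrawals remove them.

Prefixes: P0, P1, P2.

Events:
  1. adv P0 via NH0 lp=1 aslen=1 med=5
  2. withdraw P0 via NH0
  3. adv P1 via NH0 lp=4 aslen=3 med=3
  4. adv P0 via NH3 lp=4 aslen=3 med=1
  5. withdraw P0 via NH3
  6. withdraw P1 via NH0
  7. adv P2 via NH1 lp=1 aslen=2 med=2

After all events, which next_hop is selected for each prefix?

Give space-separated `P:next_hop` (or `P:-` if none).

Op 1: best P0=NH0 P1=- P2=-
Op 2: best P0=- P1=- P2=-
Op 3: best P0=- P1=NH0 P2=-
Op 4: best P0=NH3 P1=NH0 P2=-
Op 5: best P0=- P1=NH0 P2=-
Op 6: best P0=- P1=- P2=-
Op 7: best P0=- P1=- P2=NH1

Answer: P0:- P1:- P2:NH1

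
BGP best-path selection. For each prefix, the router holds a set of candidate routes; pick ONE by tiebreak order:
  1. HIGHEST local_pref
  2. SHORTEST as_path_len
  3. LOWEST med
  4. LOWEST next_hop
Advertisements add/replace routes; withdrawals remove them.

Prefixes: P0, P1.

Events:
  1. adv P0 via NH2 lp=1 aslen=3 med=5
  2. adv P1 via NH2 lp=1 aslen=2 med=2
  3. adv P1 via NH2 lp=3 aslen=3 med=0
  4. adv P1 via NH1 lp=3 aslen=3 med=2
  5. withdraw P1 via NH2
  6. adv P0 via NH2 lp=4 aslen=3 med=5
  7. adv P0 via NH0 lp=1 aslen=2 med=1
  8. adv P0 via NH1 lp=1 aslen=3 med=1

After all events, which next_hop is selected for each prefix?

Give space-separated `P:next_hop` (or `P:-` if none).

Answer: P0:NH2 P1:NH1

Derivation:
Op 1: best P0=NH2 P1=-
Op 2: best P0=NH2 P1=NH2
Op 3: best P0=NH2 P1=NH2
Op 4: best P0=NH2 P1=NH2
Op 5: best P0=NH2 P1=NH1
Op 6: best P0=NH2 P1=NH1
Op 7: best P0=NH2 P1=NH1
Op 8: best P0=NH2 P1=NH1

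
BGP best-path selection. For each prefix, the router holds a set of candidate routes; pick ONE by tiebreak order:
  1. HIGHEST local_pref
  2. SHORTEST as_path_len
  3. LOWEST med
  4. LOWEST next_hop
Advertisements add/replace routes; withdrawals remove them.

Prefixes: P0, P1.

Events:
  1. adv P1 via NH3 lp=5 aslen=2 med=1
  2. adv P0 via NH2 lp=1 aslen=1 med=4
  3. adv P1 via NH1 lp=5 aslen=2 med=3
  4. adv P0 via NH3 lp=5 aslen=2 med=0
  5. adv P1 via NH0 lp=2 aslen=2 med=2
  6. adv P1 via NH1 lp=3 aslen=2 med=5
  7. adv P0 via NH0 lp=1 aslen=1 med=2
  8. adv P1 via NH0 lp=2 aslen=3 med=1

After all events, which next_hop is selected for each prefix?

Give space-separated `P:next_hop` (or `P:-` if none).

Answer: P0:NH3 P1:NH3

Derivation:
Op 1: best P0=- P1=NH3
Op 2: best P0=NH2 P1=NH3
Op 3: best P0=NH2 P1=NH3
Op 4: best P0=NH3 P1=NH3
Op 5: best P0=NH3 P1=NH3
Op 6: best P0=NH3 P1=NH3
Op 7: best P0=NH3 P1=NH3
Op 8: best P0=NH3 P1=NH3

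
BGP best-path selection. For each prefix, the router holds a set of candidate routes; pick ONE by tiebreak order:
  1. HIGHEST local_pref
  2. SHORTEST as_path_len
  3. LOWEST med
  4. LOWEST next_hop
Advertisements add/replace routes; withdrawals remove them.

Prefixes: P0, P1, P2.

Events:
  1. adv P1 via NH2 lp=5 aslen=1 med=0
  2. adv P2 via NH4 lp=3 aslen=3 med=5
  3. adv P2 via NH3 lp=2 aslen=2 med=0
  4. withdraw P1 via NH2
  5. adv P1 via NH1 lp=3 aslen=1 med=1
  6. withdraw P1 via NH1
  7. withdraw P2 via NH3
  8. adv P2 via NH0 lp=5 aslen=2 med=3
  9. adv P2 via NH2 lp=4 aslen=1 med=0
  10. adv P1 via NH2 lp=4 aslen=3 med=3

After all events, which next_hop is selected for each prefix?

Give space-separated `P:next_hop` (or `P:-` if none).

Answer: P0:- P1:NH2 P2:NH0

Derivation:
Op 1: best P0=- P1=NH2 P2=-
Op 2: best P0=- P1=NH2 P2=NH4
Op 3: best P0=- P1=NH2 P2=NH4
Op 4: best P0=- P1=- P2=NH4
Op 5: best P0=- P1=NH1 P2=NH4
Op 6: best P0=- P1=- P2=NH4
Op 7: best P0=- P1=- P2=NH4
Op 8: best P0=- P1=- P2=NH0
Op 9: best P0=- P1=- P2=NH0
Op 10: best P0=- P1=NH2 P2=NH0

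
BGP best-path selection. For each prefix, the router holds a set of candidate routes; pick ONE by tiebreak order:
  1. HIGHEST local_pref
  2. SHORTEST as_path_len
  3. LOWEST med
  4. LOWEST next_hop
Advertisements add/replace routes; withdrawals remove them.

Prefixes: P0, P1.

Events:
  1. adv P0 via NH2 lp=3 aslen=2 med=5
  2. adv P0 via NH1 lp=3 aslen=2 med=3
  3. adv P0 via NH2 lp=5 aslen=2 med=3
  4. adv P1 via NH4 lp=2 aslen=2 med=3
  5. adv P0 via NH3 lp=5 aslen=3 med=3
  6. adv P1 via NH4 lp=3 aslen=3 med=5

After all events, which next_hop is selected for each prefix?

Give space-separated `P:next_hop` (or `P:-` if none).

Op 1: best P0=NH2 P1=-
Op 2: best P0=NH1 P1=-
Op 3: best P0=NH2 P1=-
Op 4: best P0=NH2 P1=NH4
Op 5: best P0=NH2 P1=NH4
Op 6: best P0=NH2 P1=NH4

Answer: P0:NH2 P1:NH4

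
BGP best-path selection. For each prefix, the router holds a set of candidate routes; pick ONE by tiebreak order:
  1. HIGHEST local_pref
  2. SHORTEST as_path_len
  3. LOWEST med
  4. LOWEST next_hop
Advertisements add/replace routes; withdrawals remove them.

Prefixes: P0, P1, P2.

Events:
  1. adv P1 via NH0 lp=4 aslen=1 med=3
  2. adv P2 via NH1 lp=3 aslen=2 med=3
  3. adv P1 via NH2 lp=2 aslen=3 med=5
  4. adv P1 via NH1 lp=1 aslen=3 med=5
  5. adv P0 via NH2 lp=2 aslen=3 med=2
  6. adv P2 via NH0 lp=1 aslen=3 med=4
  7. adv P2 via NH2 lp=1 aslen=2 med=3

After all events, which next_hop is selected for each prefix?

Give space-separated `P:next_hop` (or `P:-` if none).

Op 1: best P0=- P1=NH0 P2=-
Op 2: best P0=- P1=NH0 P2=NH1
Op 3: best P0=- P1=NH0 P2=NH1
Op 4: best P0=- P1=NH0 P2=NH1
Op 5: best P0=NH2 P1=NH0 P2=NH1
Op 6: best P0=NH2 P1=NH0 P2=NH1
Op 7: best P0=NH2 P1=NH0 P2=NH1

Answer: P0:NH2 P1:NH0 P2:NH1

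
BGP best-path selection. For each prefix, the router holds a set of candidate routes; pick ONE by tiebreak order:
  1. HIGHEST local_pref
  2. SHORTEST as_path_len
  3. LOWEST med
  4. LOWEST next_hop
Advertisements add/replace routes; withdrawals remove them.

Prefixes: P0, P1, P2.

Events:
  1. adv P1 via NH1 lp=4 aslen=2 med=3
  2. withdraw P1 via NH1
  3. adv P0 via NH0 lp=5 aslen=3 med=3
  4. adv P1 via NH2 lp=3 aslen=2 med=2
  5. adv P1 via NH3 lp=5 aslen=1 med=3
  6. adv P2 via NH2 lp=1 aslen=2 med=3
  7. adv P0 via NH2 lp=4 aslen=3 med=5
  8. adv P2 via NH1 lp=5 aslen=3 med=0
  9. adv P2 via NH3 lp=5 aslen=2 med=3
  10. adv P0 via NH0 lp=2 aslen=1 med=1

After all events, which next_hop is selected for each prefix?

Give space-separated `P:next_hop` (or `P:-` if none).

Op 1: best P0=- P1=NH1 P2=-
Op 2: best P0=- P1=- P2=-
Op 3: best P0=NH0 P1=- P2=-
Op 4: best P0=NH0 P1=NH2 P2=-
Op 5: best P0=NH0 P1=NH3 P2=-
Op 6: best P0=NH0 P1=NH3 P2=NH2
Op 7: best P0=NH0 P1=NH3 P2=NH2
Op 8: best P0=NH0 P1=NH3 P2=NH1
Op 9: best P0=NH0 P1=NH3 P2=NH3
Op 10: best P0=NH2 P1=NH3 P2=NH3

Answer: P0:NH2 P1:NH3 P2:NH3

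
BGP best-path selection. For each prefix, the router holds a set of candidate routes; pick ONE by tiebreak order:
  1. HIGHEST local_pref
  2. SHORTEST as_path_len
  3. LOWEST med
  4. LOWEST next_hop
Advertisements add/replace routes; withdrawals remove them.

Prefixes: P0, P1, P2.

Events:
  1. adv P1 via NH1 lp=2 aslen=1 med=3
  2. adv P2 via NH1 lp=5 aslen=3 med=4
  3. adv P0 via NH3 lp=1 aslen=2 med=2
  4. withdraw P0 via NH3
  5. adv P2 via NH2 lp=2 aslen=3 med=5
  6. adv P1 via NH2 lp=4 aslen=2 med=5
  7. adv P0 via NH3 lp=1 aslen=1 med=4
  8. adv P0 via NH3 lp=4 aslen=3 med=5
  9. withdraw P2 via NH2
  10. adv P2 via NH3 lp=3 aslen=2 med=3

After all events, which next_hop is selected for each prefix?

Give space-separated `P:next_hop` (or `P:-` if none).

Op 1: best P0=- P1=NH1 P2=-
Op 2: best P0=- P1=NH1 P2=NH1
Op 3: best P0=NH3 P1=NH1 P2=NH1
Op 4: best P0=- P1=NH1 P2=NH1
Op 5: best P0=- P1=NH1 P2=NH1
Op 6: best P0=- P1=NH2 P2=NH1
Op 7: best P0=NH3 P1=NH2 P2=NH1
Op 8: best P0=NH3 P1=NH2 P2=NH1
Op 9: best P0=NH3 P1=NH2 P2=NH1
Op 10: best P0=NH3 P1=NH2 P2=NH1

Answer: P0:NH3 P1:NH2 P2:NH1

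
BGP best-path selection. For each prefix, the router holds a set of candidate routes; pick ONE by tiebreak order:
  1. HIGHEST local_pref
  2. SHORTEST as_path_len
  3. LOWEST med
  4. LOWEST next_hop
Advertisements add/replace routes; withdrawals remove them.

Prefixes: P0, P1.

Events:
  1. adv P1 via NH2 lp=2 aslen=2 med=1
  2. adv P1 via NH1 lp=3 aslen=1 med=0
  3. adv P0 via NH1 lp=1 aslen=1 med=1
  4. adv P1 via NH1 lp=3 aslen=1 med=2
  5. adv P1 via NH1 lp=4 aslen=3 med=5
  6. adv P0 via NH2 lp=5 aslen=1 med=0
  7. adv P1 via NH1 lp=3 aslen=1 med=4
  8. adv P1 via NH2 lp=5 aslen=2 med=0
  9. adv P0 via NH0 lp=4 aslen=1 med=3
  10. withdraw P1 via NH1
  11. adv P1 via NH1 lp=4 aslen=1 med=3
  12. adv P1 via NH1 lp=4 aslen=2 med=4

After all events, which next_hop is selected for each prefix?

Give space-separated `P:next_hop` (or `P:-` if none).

Answer: P0:NH2 P1:NH2

Derivation:
Op 1: best P0=- P1=NH2
Op 2: best P0=- P1=NH1
Op 3: best P0=NH1 P1=NH1
Op 4: best P0=NH1 P1=NH1
Op 5: best P0=NH1 P1=NH1
Op 6: best P0=NH2 P1=NH1
Op 7: best P0=NH2 P1=NH1
Op 8: best P0=NH2 P1=NH2
Op 9: best P0=NH2 P1=NH2
Op 10: best P0=NH2 P1=NH2
Op 11: best P0=NH2 P1=NH2
Op 12: best P0=NH2 P1=NH2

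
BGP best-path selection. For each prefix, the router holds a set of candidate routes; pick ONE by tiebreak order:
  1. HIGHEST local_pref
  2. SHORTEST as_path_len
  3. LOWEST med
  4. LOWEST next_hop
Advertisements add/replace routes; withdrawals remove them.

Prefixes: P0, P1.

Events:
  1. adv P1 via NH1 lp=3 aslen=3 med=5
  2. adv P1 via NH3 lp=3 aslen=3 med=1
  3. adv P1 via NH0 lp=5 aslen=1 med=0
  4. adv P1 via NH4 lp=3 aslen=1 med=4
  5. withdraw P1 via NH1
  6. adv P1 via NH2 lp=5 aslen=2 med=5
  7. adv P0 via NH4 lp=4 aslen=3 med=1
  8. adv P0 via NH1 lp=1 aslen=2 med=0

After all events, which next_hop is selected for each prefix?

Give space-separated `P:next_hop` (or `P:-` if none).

Op 1: best P0=- P1=NH1
Op 2: best P0=- P1=NH3
Op 3: best P0=- P1=NH0
Op 4: best P0=- P1=NH0
Op 5: best P0=- P1=NH0
Op 6: best P0=- P1=NH0
Op 7: best P0=NH4 P1=NH0
Op 8: best P0=NH4 P1=NH0

Answer: P0:NH4 P1:NH0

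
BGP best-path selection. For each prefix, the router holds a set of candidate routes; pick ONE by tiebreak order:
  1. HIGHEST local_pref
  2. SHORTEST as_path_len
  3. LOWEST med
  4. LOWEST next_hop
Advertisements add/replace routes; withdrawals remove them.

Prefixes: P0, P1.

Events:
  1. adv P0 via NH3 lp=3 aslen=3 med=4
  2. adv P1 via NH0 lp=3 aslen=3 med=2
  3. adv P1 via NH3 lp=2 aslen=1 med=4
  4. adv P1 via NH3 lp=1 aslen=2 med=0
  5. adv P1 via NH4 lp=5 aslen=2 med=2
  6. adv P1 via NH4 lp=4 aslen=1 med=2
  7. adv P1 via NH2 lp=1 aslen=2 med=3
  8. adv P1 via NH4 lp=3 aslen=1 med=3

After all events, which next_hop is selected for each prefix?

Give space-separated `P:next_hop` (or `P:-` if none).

Answer: P0:NH3 P1:NH4

Derivation:
Op 1: best P0=NH3 P1=-
Op 2: best P0=NH3 P1=NH0
Op 3: best P0=NH3 P1=NH0
Op 4: best P0=NH3 P1=NH0
Op 5: best P0=NH3 P1=NH4
Op 6: best P0=NH3 P1=NH4
Op 7: best P0=NH3 P1=NH4
Op 8: best P0=NH3 P1=NH4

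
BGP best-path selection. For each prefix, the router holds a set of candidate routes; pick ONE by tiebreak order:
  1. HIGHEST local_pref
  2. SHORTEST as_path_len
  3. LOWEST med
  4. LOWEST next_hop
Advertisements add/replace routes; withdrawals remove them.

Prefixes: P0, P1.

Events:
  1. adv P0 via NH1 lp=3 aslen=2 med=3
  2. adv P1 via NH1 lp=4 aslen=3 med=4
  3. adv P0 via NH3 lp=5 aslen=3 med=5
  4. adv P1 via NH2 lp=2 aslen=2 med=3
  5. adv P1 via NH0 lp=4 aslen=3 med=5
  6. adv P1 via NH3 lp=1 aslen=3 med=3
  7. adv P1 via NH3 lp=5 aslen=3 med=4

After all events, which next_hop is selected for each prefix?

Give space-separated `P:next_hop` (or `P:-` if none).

Answer: P0:NH3 P1:NH3

Derivation:
Op 1: best P0=NH1 P1=-
Op 2: best P0=NH1 P1=NH1
Op 3: best P0=NH3 P1=NH1
Op 4: best P0=NH3 P1=NH1
Op 5: best P0=NH3 P1=NH1
Op 6: best P0=NH3 P1=NH1
Op 7: best P0=NH3 P1=NH3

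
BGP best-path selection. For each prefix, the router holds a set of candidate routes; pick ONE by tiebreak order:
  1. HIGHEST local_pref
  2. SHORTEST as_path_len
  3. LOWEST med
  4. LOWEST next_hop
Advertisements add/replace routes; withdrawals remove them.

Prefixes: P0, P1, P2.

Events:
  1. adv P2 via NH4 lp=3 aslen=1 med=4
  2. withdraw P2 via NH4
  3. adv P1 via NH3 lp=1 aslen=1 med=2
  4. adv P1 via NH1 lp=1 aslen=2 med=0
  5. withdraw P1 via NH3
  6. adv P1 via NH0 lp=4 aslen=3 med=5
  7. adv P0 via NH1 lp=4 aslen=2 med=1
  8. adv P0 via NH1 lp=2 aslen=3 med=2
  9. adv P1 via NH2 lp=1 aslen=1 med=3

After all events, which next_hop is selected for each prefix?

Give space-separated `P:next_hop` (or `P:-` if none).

Op 1: best P0=- P1=- P2=NH4
Op 2: best P0=- P1=- P2=-
Op 3: best P0=- P1=NH3 P2=-
Op 4: best P0=- P1=NH3 P2=-
Op 5: best P0=- P1=NH1 P2=-
Op 6: best P0=- P1=NH0 P2=-
Op 7: best P0=NH1 P1=NH0 P2=-
Op 8: best P0=NH1 P1=NH0 P2=-
Op 9: best P0=NH1 P1=NH0 P2=-

Answer: P0:NH1 P1:NH0 P2:-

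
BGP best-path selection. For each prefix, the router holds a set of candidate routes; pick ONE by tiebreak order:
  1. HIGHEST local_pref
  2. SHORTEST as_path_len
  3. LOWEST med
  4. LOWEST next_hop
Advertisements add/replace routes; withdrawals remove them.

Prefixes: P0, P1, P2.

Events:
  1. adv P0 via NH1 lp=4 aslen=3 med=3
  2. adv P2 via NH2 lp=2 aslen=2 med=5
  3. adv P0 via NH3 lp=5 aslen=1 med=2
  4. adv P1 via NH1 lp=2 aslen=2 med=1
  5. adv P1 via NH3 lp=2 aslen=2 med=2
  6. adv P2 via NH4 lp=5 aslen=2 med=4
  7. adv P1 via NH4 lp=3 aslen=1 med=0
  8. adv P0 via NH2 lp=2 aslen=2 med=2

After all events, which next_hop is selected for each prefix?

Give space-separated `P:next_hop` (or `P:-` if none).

Op 1: best P0=NH1 P1=- P2=-
Op 2: best P0=NH1 P1=- P2=NH2
Op 3: best P0=NH3 P1=- P2=NH2
Op 4: best P0=NH3 P1=NH1 P2=NH2
Op 5: best P0=NH3 P1=NH1 P2=NH2
Op 6: best P0=NH3 P1=NH1 P2=NH4
Op 7: best P0=NH3 P1=NH4 P2=NH4
Op 8: best P0=NH3 P1=NH4 P2=NH4

Answer: P0:NH3 P1:NH4 P2:NH4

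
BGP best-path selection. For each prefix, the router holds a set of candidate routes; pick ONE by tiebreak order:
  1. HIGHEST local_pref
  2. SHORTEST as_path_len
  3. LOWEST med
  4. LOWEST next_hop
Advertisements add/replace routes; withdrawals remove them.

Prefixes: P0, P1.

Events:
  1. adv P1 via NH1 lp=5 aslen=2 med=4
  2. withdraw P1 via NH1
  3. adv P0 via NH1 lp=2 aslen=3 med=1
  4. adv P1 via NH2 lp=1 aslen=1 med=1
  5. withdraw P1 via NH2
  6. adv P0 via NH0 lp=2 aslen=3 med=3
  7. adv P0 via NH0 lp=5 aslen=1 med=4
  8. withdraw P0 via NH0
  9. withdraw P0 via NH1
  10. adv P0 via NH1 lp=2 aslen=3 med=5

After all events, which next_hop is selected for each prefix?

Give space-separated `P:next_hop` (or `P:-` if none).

Op 1: best P0=- P1=NH1
Op 2: best P0=- P1=-
Op 3: best P0=NH1 P1=-
Op 4: best P0=NH1 P1=NH2
Op 5: best P0=NH1 P1=-
Op 6: best P0=NH1 P1=-
Op 7: best P0=NH0 P1=-
Op 8: best P0=NH1 P1=-
Op 9: best P0=- P1=-
Op 10: best P0=NH1 P1=-

Answer: P0:NH1 P1:-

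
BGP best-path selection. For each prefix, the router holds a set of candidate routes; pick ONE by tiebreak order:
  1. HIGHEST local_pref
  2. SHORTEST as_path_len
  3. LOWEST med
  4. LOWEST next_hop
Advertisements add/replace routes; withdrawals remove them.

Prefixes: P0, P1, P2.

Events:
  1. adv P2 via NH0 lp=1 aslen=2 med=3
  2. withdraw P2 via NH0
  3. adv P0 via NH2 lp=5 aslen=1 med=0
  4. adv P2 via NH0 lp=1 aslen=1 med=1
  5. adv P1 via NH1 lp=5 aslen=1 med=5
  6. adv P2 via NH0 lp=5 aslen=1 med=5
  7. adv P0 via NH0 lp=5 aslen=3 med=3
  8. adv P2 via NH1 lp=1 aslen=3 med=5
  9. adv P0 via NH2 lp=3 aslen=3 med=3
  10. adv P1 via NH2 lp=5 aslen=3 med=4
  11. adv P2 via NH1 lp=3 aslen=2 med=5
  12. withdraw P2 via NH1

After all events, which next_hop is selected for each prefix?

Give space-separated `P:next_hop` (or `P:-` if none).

Answer: P0:NH0 P1:NH1 P2:NH0

Derivation:
Op 1: best P0=- P1=- P2=NH0
Op 2: best P0=- P1=- P2=-
Op 3: best P0=NH2 P1=- P2=-
Op 4: best P0=NH2 P1=- P2=NH0
Op 5: best P0=NH2 P1=NH1 P2=NH0
Op 6: best P0=NH2 P1=NH1 P2=NH0
Op 7: best P0=NH2 P1=NH1 P2=NH0
Op 8: best P0=NH2 P1=NH1 P2=NH0
Op 9: best P0=NH0 P1=NH1 P2=NH0
Op 10: best P0=NH0 P1=NH1 P2=NH0
Op 11: best P0=NH0 P1=NH1 P2=NH0
Op 12: best P0=NH0 P1=NH1 P2=NH0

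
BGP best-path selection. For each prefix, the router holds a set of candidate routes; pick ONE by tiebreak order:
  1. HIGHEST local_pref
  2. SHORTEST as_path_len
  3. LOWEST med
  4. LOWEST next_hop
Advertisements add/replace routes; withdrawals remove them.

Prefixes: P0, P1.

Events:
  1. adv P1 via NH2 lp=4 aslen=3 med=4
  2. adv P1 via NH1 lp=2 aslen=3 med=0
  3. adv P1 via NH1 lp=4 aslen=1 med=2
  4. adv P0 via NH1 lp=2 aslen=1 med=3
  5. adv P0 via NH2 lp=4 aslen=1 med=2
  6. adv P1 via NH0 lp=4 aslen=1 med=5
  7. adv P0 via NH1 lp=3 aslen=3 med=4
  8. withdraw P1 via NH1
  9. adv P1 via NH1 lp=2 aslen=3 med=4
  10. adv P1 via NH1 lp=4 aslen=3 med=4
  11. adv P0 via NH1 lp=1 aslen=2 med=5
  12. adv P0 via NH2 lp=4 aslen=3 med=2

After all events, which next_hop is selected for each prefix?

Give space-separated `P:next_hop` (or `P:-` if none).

Op 1: best P0=- P1=NH2
Op 2: best P0=- P1=NH2
Op 3: best P0=- P1=NH1
Op 4: best P0=NH1 P1=NH1
Op 5: best P0=NH2 P1=NH1
Op 6: best P0=NH2 P1=NH1
Op 7: best P0=NH2 P1=NH1
Op 8: best P0=NH2 P1=NH0
Op 9: best P0=NH2 P1=NH0
Op 10: best P0=NH2 P1=NH0
Op 11: best P0=NH2 P1=NH0
Op 12: best P0=NH2 P1=NH0

Answer: P0:NH2 P1:NH0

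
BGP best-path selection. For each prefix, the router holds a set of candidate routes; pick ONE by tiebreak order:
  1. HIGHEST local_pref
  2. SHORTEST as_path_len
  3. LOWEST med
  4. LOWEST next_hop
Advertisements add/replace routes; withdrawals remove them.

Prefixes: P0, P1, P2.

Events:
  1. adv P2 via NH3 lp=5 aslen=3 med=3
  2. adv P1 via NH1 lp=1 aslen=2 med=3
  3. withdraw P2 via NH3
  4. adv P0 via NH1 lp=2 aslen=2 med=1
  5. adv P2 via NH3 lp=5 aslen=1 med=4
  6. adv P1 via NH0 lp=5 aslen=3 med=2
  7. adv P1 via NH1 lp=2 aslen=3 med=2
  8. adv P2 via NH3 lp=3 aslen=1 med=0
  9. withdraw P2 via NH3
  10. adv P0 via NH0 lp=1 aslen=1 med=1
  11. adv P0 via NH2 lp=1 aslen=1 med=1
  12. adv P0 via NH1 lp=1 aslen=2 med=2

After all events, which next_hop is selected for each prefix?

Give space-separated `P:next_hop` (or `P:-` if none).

Answer: P0:NH0 P1:NH0 P2:-

Derivation:
Op 1: best P0=- P1=- P2=NH3
Op 2: best P0=- P1=NH1 P2=NH3
Op 3: best P0=- P1=NH1 P2=-
Op 4: best P0=NH1 P1=NH1 P2=-
Op 5: best P0=NH1 P1=NH1 P2=NH3
Op 6: best P0=NH1 P1=NH0 P2=NH3
Op 7: best P0=NH1 P1=NH0 P2=NH3
Op 8: best P0=NH1 P1=NH0 P2=NH3
Op 9: best P0=NH1 P1=NH0 P2=-
Op 10: best P0=NH1 P1=NH0 P2=-
Op 11: best P0=NH1 P1=NH0 P2=-
Op 12: best P0=NH0 P1=NH0 P2=-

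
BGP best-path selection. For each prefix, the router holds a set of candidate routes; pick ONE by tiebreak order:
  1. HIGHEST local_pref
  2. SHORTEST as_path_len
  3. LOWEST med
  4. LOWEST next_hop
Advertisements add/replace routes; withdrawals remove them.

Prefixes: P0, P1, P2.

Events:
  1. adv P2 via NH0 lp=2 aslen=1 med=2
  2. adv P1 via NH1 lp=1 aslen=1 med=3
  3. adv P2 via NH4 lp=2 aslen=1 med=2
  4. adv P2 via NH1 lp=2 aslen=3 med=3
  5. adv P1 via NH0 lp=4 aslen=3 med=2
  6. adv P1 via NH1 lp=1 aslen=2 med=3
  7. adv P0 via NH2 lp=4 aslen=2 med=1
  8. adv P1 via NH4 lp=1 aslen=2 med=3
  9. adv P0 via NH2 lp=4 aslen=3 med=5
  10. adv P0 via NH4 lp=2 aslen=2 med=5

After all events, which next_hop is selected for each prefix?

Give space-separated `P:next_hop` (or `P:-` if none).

Op 1: best P0=- P1=- P2=NH0
Op 2: best P0=- P1=NH1 P2=NH0
Op 3: best P0=- P1=NH1 P2=NH0
Op 4: best P0=- P1=NH1 P2=NH0
Op 5: best P0=- P1=NH0 P2=NH0
Op 6: best P0=- P1=NH0 P2=NH0
Op 7: best P0=NH2 P1=NH0 P2=NH0
Op 8: best P0=NH2 P1=NH0 P2=NH0
Op 9: best P0=NH2 P1=NH0 P2=NH0
Op 10: best P0=NH2 P1=NH0 P2=NH0

Answer: P0:NH2 P1:NH0 P2:NH0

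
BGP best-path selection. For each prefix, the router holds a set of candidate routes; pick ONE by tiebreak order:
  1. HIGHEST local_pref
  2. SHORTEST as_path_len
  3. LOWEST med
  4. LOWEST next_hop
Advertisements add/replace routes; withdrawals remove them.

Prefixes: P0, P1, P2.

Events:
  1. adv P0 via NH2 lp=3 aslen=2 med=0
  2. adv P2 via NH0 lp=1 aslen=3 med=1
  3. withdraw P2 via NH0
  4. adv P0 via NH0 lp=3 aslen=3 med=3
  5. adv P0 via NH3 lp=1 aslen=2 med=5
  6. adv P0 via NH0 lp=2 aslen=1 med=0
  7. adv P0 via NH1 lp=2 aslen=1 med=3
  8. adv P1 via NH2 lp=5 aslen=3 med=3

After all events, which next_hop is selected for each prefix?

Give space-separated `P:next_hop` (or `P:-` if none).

Answer: P0:NH2 P1:NH2 P2:-

Derivation:
Op 1: best P0=NH2 P1=- P2=-
Op 2: best P0=NH2 P1=- P2=NH0
Op 3: best P0=NH2 P1=- P2=-
Op 4: best P0=NH2 P1=- P2=-
Op 5: best P0=NH2 P1=- P2=-
Op 6: best P0=NH2 P1=- P2=-
Op 7: best P0=NH2 P1=- P2=-
Op 8: best P0=NH2 P1=NH2 P2=-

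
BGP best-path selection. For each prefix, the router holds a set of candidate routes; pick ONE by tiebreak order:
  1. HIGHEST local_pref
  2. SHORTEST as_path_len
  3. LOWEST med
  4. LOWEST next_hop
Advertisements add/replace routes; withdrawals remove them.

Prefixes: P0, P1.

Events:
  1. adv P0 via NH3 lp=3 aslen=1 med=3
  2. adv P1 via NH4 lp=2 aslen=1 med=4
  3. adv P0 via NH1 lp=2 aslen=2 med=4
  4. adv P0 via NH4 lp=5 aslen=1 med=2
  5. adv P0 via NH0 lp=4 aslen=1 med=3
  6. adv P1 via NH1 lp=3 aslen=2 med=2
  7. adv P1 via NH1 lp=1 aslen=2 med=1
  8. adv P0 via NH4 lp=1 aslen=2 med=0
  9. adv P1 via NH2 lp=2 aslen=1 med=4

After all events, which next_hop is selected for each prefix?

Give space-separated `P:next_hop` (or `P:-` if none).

Op 1: best P0=NH3 P1=-
Op 2: best P0=NH3 P1=NH4
Op 3: best P0=NH3 P1=NH4
Op 4: best P0=NH4 P1=NH4
Op 5: best P0=NH4 P1=NH4
Op 6: best P0=NH4 P1=NH1
Op 7: best P0=NH4 P1=NH4
Op 8: best P0=NH0 P1=NH4
Op 9: best P0=NH0 P1=NH2

Answer: P0:NH0 P1:NH2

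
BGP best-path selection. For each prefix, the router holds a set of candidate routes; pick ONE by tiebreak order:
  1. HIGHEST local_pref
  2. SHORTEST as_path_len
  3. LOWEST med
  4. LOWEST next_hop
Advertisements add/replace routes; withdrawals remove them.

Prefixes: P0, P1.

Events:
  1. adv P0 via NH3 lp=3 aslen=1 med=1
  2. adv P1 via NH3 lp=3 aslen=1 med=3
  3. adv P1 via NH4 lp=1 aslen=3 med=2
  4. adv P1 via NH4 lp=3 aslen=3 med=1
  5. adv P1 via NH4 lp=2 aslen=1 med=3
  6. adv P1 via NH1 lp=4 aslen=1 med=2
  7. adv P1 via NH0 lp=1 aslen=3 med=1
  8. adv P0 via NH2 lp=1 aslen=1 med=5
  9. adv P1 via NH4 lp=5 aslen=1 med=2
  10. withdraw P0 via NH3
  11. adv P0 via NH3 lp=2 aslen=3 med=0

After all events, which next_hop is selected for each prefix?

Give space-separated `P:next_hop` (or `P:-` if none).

Op 1: best P0=NH3 P1=-
Op 2: best P0=NH3 P1=NH3
Op 3: best P0=NH3 P1=NH3
Op 4: best P0=NH3 P1=NH3
Op 5: best P0=NH3 P1=NH3
Op 6: best P0=NH3 P1=NH1
Op 7: best P0=NH3 P1=NH1
Op 8: best P0=NH3 P1=NH1
Op 9: best P0=NH3 P1=NH4
Op 10: best P0=NH2 P1=NH4
Op 11: best P0=NH3 P1=NH4

Answer: P0:NH3 P1:NH4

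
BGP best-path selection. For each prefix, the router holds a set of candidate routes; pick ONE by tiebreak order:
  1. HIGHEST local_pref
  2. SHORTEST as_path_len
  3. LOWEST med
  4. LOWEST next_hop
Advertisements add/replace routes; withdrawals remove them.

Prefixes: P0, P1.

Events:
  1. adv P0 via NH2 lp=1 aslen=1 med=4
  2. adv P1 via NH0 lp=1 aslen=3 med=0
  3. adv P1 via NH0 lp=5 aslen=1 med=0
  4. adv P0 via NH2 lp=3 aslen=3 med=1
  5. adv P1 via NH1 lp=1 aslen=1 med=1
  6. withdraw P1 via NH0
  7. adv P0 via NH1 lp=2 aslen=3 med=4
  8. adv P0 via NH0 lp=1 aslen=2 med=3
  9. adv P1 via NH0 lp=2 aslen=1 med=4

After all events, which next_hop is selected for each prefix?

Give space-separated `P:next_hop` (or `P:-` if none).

Op 1: best P0=NH2 P1=-
Op 2: best P0=NH2 P1=NH0
Op 3: best P0=NH2 P1=NH0
Op 4: best P0=NH2 P1=NH0
Op 5: best P0=NH2 P1=NH0
Op 6: best P0=NH2 P1=NH1
Op 7: best P0=NH2 P1=NH1
Op 8: best P0=NH2 P1=NH1
Op 9: best P0=NH2 P1=NH0

Answer: P0:NH2 P1:NH0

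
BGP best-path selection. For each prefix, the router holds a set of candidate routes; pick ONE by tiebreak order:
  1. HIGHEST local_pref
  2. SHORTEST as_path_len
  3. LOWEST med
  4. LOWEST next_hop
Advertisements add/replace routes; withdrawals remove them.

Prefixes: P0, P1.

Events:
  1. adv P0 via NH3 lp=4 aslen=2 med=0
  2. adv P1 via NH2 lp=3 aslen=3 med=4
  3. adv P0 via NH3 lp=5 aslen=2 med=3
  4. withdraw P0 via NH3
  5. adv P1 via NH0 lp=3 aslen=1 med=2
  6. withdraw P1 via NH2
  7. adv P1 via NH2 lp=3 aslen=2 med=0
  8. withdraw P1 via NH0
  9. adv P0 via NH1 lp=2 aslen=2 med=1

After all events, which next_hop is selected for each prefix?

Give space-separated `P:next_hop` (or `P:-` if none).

Op 1: best P0=NH3 P1=-
Op 2: best P0=NH3 P1=NH2
Op 3: best P0=NH3 P1=NH2
Op 4: best P0=- P1=NH2
Op 5: best P0=- P1=NH0
Op 6: best P0=- P1=NH0
Op 7: best P0=- P1=NH0
Op 8: best P0=- P1=NH2
Op 9: best P0=NH1 P1=NH2

Answer: P0:NH1 P1:NH2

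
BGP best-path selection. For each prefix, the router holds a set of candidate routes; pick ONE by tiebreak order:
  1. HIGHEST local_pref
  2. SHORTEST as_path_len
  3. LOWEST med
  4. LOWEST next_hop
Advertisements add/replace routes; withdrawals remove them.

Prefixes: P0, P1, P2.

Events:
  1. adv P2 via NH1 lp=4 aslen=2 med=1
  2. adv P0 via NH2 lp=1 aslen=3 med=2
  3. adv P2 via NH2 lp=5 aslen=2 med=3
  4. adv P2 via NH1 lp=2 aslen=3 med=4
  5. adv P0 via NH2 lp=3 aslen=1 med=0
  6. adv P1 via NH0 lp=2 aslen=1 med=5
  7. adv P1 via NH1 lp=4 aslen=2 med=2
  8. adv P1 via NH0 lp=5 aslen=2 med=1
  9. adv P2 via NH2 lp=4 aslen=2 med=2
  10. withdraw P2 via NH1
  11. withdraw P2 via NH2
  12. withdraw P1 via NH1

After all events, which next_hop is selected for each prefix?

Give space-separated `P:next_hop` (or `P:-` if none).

Answer: P0:NH2 P1:NH0 P2:-

Derivation:
Op 1: best P0=- P1=- P2=NH1
Op 2: best P0=NH2 P1=- P2=NH1
Op 3: best P0=NH2 P1=- P2=NH2
Op 4: best P0=NH2 P1=- P2=NH2
Op 5: best P0=NH2 P1=- P2=NH2
Op 6: best P0=NH2 P1=NH0 P2=NH2
Op 7: best P0=NH2 P1=NH1 P2=NH2
Op 8: best P0=NH2 P1=NH0 P2=NH2
Op 9: best P0=NH2 P1=NH0 P2=NH2
Op 10: best P0=NH2 P1=NH0 P2=NH2
Op 11: best P0=NH2 P1=NH0 P2=-
Op 12: best P0=NH2 P1=NH0 P2=-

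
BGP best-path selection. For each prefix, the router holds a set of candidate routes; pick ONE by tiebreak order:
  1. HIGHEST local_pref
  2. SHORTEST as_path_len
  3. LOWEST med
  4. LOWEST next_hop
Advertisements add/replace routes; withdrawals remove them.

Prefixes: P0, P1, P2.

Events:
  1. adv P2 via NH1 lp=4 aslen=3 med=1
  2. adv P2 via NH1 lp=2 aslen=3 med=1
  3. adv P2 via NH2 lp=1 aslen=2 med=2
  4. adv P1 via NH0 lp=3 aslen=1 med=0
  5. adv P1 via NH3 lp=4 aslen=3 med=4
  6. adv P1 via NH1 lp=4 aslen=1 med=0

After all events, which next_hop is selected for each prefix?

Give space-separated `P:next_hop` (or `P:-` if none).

Answer: P0:- P1:NH1 P2:NH1

Derivation:
Op 1: best P0=- P1=- P2=NH1
Op 2: best P0=- P1=- P2=NH1
Op 3: best P0=- P1=- P2=NH1
Op 4: best P0=- P1=NH0 P2=NH1
Op 5: best P0=- P1=NH3 P2=NH1
Op 6: best P0=- P1=NH1 P2=NH1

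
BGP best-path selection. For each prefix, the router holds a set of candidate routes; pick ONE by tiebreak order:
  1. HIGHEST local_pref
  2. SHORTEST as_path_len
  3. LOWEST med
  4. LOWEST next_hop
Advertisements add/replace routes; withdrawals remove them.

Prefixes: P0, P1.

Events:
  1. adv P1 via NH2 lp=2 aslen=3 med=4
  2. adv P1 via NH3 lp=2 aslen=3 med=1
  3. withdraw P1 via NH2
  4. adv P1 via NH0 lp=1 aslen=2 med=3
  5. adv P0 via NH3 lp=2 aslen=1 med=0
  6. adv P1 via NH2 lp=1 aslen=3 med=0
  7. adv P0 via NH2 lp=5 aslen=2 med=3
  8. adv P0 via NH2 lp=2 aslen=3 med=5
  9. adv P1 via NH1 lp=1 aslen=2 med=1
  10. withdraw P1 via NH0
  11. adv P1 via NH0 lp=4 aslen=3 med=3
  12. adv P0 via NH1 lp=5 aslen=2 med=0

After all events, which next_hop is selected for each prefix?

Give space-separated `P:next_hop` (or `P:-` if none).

Answer: P0:NH1 P1:NH0

Derivation:
Op 1: best P0=- P1=NH2
Op 2: best P0=- P1=NH3
Op 3: best P0=- P1=NH3
Op 4: best P0=- P1=NH3
Op 5: best P0=NH3 P1=NH3
Op 6: best P0=NH3 P1=NH3
Op 7: best P0=NH2 P1=NH3
Op 8: best P0=NH3 P1=NH3
Op 9: best P0=NH3 P1=NH3
Op 10: best P0=NH3 P1=NH3
Op 11: best P0=NH3 P1=NH0
Op 12: best P0=NH1 P1=NH0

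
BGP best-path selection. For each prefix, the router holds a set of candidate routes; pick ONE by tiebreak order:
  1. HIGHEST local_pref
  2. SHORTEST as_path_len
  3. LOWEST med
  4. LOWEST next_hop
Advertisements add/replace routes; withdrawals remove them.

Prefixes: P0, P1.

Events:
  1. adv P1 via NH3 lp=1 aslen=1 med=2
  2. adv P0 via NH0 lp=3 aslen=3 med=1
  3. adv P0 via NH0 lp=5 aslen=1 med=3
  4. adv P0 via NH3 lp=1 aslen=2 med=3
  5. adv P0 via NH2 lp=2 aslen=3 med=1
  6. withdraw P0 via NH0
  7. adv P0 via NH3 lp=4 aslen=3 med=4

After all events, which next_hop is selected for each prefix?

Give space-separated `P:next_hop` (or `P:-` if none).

Answer: P0:NH3 P1:NH3

Derivation:
Op 1: best P0=- P1=NH3
Op 2: best P0=NH0 P1=NH3
Op 3: best P0=NH0 P1=NH3
Op 4: best P0=NH0 P1=NH3
Op 5: best P0=NH0 P1=NH3
Op 6: best P0=NH2 P1=NH3
Op 7: best P0=NH3 P1=NH3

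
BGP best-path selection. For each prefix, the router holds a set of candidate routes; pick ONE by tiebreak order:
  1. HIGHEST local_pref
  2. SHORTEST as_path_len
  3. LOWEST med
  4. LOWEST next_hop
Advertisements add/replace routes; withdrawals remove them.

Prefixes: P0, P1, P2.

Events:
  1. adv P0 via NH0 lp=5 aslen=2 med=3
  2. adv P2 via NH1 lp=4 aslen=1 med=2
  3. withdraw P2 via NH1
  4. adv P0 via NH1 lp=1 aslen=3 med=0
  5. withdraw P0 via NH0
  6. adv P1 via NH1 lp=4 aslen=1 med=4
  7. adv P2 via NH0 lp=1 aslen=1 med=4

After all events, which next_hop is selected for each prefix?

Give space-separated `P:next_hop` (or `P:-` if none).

Answer: P0:NH1 P1:NH1 P2:NH0

Derivation:
Op 1: best P0=NH0 P1=- P2=-
Op 2: best P0=NH0 P1=- P2=NH1
Op 3: best P0=NH0 P1=- P2=-
Op 4: best P0=NH0 P1=- P2=-
Op 5: best P0=NH1 P1=- P2=-
Op 6: best P0=NH1 P1=NH1 P2=-
Op 7: best P0=NH1 P1=NH1 P2=NH0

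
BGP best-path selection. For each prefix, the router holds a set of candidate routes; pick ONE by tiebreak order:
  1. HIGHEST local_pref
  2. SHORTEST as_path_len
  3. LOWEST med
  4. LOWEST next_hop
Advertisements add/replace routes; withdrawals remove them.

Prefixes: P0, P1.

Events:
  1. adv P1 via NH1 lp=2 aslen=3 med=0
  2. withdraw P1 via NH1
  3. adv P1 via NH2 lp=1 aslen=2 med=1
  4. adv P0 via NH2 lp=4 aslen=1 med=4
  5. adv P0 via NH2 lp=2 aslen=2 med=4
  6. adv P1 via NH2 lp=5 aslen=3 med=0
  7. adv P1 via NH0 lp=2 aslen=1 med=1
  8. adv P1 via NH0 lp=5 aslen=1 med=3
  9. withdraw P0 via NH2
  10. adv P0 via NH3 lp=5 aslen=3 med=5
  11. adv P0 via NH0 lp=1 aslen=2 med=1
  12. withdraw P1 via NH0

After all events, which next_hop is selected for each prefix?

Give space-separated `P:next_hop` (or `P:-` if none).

Op 1: best P0=- P1=NH1
Op 2: best P0=- P1=-
Op 3: best P0=- P1=NH2
Op 4: best P0=NH2 P1=NH2
Op 5: best P0=NH2 P1=NH2
Op 6: best P0=NH2 P1=NH2
Op 7: best P0=NH2 P1=NH2
Op 8: best P0=NH2 P1=NH0
Op 9: best P0=- P1=NH0
Op 10: best P0=NH3 P1=NH0
Op 11: best P0=NH3 P1=NH0
Op 12: best P0=NH3 P1=NH2

Answer: P0:NH3 P1:NH2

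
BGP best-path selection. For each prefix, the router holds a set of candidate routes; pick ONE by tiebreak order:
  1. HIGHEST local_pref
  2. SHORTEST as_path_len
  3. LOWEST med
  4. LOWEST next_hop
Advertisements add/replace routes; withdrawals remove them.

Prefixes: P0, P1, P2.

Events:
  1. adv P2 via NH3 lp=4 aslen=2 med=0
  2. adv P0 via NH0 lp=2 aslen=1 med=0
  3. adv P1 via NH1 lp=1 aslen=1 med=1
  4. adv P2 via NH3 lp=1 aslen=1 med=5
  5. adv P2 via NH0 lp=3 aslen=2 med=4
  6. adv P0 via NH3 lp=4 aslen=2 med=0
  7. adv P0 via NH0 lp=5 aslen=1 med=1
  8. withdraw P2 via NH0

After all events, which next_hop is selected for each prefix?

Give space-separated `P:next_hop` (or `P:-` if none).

Op 1: best P0=- P1=- P2=NH3
Op 2: best P0=NH0 P1=- P2=NH3
Op 3: best P0=NH0 P1=NH1 P2=NH3
Op 4: best P0=NH0 P1=NH1 P2=NH3
Op 5: best P0=NH0 P1=NH1 P2=NH0
Op 6: best P0=NH3 P1=NH1 P2=NH0
Op 7: best P0=NH0 P1=NH1 P2=NH0
Op 8: best P0=NH0 P1=NH1 P2=NH3

Answer: P0:NH0 P1:NH1 P2:NH3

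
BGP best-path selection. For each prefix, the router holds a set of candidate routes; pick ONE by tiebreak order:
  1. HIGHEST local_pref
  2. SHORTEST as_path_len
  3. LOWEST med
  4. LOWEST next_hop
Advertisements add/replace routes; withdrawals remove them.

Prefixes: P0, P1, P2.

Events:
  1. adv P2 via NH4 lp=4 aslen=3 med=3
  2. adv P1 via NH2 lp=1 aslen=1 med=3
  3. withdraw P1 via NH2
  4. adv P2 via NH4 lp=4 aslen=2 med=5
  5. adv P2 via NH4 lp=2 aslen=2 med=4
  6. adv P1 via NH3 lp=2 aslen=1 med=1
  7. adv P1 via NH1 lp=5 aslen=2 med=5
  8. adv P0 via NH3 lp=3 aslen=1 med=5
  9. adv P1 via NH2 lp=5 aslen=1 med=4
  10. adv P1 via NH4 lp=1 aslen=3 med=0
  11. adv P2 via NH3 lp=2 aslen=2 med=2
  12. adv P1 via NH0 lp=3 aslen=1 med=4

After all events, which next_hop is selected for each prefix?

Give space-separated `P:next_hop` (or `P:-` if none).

Answer: P0:NH3 P1:NH2 P2:NH3

Derivation:
Op 1: best P0=- P1=- P2=NH4
Op 2: best P0=- P1=NH2 P2=NH4
Op 3: best P0=- P1=- P2=NH4
Op 4: best P0=- P1=- P2=NH4
Op 5: best P0=- P1=- P2=NH4
Op 6: best P0=- P1=NH3 P2=NH4
Op 7: best P0=- P1=NH1 P2=NH4
Op 8: best P0=NH3 P1=NH1 P2=NH4
Op 9: best P0=NH3 P1=NH2 P2=NH4
Op 10: best P0=NH3 P1=NH2 P2=NH4
Op 11: best P0=NH3 P1=NH2 P2=NH3
Op 12: best P0=NH3 P1=NH2 P2=NH3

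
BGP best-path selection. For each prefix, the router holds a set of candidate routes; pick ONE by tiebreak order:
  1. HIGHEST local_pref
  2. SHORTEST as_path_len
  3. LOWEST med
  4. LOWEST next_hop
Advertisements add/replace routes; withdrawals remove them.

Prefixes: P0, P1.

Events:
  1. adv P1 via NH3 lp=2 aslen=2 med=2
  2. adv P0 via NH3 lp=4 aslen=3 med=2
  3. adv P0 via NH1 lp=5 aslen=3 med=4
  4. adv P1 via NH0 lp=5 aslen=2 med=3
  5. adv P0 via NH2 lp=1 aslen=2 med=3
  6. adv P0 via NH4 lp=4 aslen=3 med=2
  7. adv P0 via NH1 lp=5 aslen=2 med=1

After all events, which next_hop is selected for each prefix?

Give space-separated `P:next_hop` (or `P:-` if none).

Op 1: best P0=- P1=NH3
Op 2: best P0=NH3 P1=NH3
Op 3: best P0=NH1 P1=NH3
Op 4: best P0=NH1 P1=NH0
Op 5: best P0=NH1 P1=NH0
Op 6: best P0=NH1 P1=NH0
Op 7: best P0=NH1 P1=NH0

Answer: P0:NH1 P1:NH0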